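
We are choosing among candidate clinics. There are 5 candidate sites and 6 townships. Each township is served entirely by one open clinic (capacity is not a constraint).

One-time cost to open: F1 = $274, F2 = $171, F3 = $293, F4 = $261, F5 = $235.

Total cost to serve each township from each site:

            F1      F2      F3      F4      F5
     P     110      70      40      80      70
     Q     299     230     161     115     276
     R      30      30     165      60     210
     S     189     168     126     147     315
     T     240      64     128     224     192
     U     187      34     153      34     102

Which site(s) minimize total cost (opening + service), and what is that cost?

Open F2 only; minimum total cost 767.

For any fixed open set, each township goes to its cheapest open site; total = fixed + service.
{F2}: P→F2 70, Q→F2 230, R→F2 30, S→F2 168, T→F2 64, U→F2 34. Service 596; fixed 171; total 767.
{F2, F4}: P→F2 70, Q→F4 115, R→F2 30, S→F4 147, T→F2 64, U→F2 34. Service 460; fixed 432; total 892.
{F2, F3}: P→F3 40, Q→F3 161, R→F2 30, S→F3 126, T→F2 64, U→F2 34. Service 455; fixed 464; total 919.
{F1, F2, F3, F4, F5}: service 409 + fixed 1234 = 1643
No other subset beats 767.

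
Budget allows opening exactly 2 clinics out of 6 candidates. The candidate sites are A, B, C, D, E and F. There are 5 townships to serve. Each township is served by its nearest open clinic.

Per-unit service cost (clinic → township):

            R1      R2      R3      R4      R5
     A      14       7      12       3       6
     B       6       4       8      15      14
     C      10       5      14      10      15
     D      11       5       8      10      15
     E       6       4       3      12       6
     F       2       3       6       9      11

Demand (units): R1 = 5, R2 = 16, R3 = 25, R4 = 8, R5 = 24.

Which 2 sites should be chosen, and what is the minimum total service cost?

With exactly 2 open, each township uses its cheapest among the chosen.
{A, E}: R1→E 6·5=30, R2→E 4·16=64, R3→E 3·25=75, R4→A 3·8=24, R5→A 6·24=144. Service cost 337.
{E, F}: service cost 349
{A, F}: service cost 376
Among all 15 size-2 choices, {A, E} is lowest.

Choose A and E; total service cost 337.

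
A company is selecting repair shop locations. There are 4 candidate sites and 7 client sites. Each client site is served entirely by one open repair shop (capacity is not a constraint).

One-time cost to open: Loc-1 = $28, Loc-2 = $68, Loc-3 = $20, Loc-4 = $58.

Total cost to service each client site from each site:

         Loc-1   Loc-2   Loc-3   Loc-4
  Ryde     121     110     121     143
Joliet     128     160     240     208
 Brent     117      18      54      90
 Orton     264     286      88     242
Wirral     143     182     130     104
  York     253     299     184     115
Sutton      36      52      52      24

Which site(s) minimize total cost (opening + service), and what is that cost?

Open Loc-1, Loc-3 and Loc-4; minimum total cost 740.

For any fixed open set, each client site goes to its cheapest open site; total = fixed + service.
{Loc-1, Loc-3, Loc-4}: Ryde→Loc-1 121, Joliet→Loc-1 128, Brent→Loc-3 54, Orton→Loc-3 88, Wirral→Loc-4 104, York→Loc-4 115, Sutton→Loc-4 24. Service 634; fixed 106; total 740.
{Loc-1, Loc-2, Loc-3, Loc-4}: service 587 + fixed 174 = 761
{Loc-2, Loc-3, Loc-4}: Ryde→Loc-2 110, Joliet→Loc-2 160, Brent→Loc-2 18, Orton→Loc-3 88, Wirral→Loc-4 104, York→Loc-4 115, Sutton→Loc-4 24. Service 619; fixed 146; total 765.
{Loc-3}: service 869 + fixed 20 = 889
No other subset beats 740.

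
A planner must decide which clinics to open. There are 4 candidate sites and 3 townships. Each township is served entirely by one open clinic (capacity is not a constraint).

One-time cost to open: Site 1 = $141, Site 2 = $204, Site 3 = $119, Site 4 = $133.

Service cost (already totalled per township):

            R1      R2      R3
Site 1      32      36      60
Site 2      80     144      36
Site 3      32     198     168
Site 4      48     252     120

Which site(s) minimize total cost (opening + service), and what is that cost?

Open Site 1 only; minimum total cost 269.

For any fixed open set, each township goes to its cheapest open site; total = fixed + service.
{Site 1}: R1→Site 1 32, R2→Site 1 36, R3→Site 1 60. Service 128; fixed 141; total 269.
{Site 1, Site 3}: service 128 + fixed 260 = 388
{Site 1, Site 4}: R1→Site 1 32, R2→Site 1 36, R3→Site 1 60. Service 128; fixed 274; total 402.
{Site 1, Site 2, Site 3, Site 4}: R1→Site 1 32, R2→Site 1 36, R3→Site 2 36. Service 104; fixed 597; total 701.
(All 15 nonempty subsets were checked; Site 1 only is lowest.)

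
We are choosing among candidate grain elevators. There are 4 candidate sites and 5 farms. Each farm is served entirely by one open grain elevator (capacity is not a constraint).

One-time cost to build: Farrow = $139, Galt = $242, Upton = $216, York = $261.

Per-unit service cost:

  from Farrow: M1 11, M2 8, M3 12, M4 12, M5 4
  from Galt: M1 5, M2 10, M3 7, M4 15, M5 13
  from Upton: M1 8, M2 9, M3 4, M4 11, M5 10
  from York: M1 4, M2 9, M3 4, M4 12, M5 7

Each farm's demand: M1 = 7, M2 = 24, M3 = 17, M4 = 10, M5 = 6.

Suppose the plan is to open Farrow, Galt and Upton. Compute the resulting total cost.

Each farm is assigned to its cheapest site among the open ones.
{Farrow, Galt, Upton}: M1→Galt 5·7=35, M2→Farrow 8·24=192, M3→Upton 4·17=68, M4→Upton 11·10=110, M5→Farrow 4·6=24. Service 429; fixed 597; total 1026.

Total cost: 1026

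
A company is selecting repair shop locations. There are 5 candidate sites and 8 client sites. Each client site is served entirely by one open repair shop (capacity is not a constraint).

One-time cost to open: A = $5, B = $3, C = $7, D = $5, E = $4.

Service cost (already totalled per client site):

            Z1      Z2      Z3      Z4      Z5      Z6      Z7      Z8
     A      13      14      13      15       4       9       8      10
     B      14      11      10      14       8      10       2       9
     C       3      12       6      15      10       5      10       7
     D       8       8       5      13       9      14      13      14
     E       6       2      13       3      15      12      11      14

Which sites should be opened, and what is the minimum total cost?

For any fixed open set, each client site goes to its cheapest open site; total = fixed + service.
{B, C, E}: Z1→C 3, Z2→E 2, Z3→C 6, Z4→E 3, Z5→B 8, Z6→C 5, Z7→B 2, Z8→C 7. Service 36; fixed 14; total 50.
{A, B, C, E}: service 32 + fixed 19 = 51
{A, C, E}: Z1→C 3, Z2→E 2, Z3→C 6, Z4→E 3, Z5→A 4, Z6→C 5, Z7→A 8, Z8→C 7. Service 38; fixed 16; total 54.
{A, B, C, D, E}: service 31 + fixed 24 = 55
No other subset beats 50.

Open B, C and E; minimum total cost 50.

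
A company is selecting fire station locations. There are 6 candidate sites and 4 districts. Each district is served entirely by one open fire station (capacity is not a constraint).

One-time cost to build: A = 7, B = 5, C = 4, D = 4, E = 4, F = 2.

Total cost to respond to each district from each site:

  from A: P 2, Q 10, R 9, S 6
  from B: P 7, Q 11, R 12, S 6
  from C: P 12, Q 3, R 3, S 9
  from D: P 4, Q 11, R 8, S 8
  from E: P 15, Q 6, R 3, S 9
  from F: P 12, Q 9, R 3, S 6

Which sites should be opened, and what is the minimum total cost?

For any fixed open set, each district goes to its cheapest open site; total = fixed + service.
{A, C}: P→A 2, Q→C 3, R→C 3, S→A 6. Service 14; fixed 11; total 25.
{C, D}: service 18 + fixed 8 = 26
{C, D, F}: P→D 4, Q→C 3, R→C 3, S→F 6. Service 16; fixed 10; total 26.
{A, B, C, D, E, F}: service 14 + fixed 26 = 40
No other subset beats 25.

Open A and C; minimum total cost 25.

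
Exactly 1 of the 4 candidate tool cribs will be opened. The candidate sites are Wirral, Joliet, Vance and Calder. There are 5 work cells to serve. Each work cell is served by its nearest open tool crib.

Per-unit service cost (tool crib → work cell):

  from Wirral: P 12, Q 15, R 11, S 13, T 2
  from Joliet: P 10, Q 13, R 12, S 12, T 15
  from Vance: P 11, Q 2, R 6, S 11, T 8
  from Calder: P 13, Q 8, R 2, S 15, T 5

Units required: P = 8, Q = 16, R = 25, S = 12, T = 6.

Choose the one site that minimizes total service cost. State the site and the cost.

Choose Vance only; total service cost 450.

With exactly 1 open, each work cell uses its cheapest among the chosen.
{Vance}: P→Vance 11·8=88, Q→Vance 2·16=32, R→Vance 6·25=150, S→Vance 11·12=132, T→Vance 8·6=48. Service cost 450.
{Calder}: service cost 492
{Wirral}: service cost 779
Among all 4 size-1 choices, {Vance} is lowest.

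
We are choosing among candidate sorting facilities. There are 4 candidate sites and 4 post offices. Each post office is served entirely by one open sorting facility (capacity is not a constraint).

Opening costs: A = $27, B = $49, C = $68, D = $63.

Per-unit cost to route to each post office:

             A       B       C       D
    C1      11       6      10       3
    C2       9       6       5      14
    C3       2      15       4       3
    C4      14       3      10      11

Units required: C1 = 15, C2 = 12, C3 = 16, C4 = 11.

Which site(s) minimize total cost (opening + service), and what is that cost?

Open A and B; minimum total cost 303.

For any fixed open set, each post office goes to its cheapest open site; total = fixed + service.
{A, B}: C1→B 6·15=90, C2→B 6·12=72, C3→A 2·16=32, C4→B 3·11=33. Service 227; fixed 76; total 303.
{B, D}: service 198 + fixed 112 = 310
{A, B, D}: C1→D 3·15=45, C2→B 6·12=72, C3→A 2·16=32, C4→B 3·11=33. Service 182; fixed 139; total 321.
{A, B, C, D}: service 170 + fixed 207 = 377
No other subset beats 303.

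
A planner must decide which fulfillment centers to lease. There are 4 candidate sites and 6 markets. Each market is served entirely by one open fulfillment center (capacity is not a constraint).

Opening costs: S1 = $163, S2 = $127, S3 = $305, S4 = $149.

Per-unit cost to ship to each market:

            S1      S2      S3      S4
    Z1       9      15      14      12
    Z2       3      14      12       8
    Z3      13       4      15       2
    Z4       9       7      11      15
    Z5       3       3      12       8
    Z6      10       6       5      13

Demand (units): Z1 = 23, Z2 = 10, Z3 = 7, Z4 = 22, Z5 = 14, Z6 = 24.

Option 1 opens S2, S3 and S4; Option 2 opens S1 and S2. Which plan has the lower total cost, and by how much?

Option 2 is cheaper by 372.

Option 1: {S2, S3, S4}: Z1→S4 12·23=276, Z2→S4 8·10=80, Z3→S4 2·7=14, Z4→S2 7·22=154, Z5→S2 3·14=42, Z6→S3 5·24=120. Service 686; fixed 581; total 1267.
Option 2: {S1, S2}: Z1→S1 9·23=207, Z2→S1 3·10=30, Z3→S2 4·7=28, Z4→S2 7·22=154, Z5→S1 3·14=42, Z6→S2 6·24=144. Service 605; fixed 290; total 895.
Difference: |1267 − 895| = 372.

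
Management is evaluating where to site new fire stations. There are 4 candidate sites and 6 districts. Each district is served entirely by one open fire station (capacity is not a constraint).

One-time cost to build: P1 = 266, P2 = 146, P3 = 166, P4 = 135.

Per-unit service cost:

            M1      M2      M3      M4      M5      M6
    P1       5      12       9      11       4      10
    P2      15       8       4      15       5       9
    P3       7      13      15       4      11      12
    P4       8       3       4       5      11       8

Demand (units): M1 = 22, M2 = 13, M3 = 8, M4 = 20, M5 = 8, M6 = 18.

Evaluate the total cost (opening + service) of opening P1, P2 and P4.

Each district is assigned to its cheapest site among the open ones.
{P1, P2, P4}: M1→P1 5·22=110, M2→P4 3·13=39, M3→P2 4·8=32, M4→P4 5·20=100, M5→P1 4·8=32, M6→P4 8·18=144. Service 457; fixed 547; total 1004.

Total cost: 1004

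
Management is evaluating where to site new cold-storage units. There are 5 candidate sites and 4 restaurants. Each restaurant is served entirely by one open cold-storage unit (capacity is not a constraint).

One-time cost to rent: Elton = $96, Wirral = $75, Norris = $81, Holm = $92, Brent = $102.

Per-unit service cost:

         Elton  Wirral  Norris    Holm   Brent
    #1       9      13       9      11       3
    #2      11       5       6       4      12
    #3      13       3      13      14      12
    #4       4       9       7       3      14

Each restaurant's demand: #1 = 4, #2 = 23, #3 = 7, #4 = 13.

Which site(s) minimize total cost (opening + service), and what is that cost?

For any fixed open set, each restaurant goes to its cheapest open site; total = fixed + service.
{Wirral, Holm}: #1→Holm 11·4=44, #2→Holm 4·23=92, #3→Wirral 3·7=21, #4→Holm 3·13=39. Service 196; fixed 167; total 363.
{Holm}: service 273 + fixed 92 = 365
{Wirral}: #1→Wirral 13·4=52, #2→Wirral 5·23=115, #3→Wirral 3·7=21, #4→Wirral 9·13=117. Service 305; fixed 75; total 380.
{Elton, Wirral, Norris, Holm, Brent}: service 164 + fixed 446 = 610
No other subset beats 363.

Open Wirral and Holm; minimum total cost 363.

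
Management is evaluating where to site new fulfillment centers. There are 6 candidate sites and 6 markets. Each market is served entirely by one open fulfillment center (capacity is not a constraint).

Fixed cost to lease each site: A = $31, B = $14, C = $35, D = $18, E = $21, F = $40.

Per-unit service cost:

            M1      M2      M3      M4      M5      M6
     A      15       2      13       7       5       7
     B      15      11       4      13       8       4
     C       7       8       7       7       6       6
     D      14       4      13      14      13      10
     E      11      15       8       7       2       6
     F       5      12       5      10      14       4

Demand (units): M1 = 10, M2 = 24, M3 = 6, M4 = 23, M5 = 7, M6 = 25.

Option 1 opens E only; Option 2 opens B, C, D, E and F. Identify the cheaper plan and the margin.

Option 1: {E}: M1→E 11·10=110, M2→E 15·24=360, M3→E 8·6=48, M4→E 7·23=161, M5→E 2·7=14, M6→E 6·25=150. Service 843; fixed 21; total 864.
Option 2: {B, C, D, E, F}: M1→F 5·10=50, M2→D 4·24=96, M3→B 4·6=24, M4→C 7·23=161, M5→E 2·7=14, M6→B 4·25=100. Service 445; fixed 128; total 573.
Difference: |864 − 573| = 291.

Option 2 is cheaper by 291.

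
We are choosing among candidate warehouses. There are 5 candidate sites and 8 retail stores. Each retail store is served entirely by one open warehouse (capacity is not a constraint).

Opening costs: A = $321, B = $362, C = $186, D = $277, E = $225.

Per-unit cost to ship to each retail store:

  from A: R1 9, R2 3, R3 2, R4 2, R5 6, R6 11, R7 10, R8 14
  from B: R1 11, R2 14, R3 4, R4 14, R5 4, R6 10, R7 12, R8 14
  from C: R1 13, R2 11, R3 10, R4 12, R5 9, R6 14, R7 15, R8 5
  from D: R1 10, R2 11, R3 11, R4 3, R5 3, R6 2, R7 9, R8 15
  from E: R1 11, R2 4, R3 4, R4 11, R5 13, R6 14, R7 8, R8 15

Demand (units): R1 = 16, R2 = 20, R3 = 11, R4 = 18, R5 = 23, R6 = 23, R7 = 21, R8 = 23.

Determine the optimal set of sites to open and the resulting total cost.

For any fixed open set, each retail store goes to its cheapest open site; total = fixed + service.
{C, D, E}: R1→D 10·16=160, R2→E 4·20=80, R3→E 4·11=44, R4→D 3·18=54, R5→D 3·23=69, R6→D 2·23=46, R7→E 8·21=168, R8→C 5·23=115. Service 736; fixed 688; total 1424.
{C, D}: service 963 + fixed 463 = 1426
{A, C, D}: R1→A 9·16=144, R2→A 3·20=60, R3→A 2·11=22, R4→A 2·18=36, R5→D 3·23=69, R6→D 2·23=46, R7→D 9·21=189, R8→C 5·23=115. Service 681; fixed 784; total 1465.
{A, B, C, D, E}: R1→A 9·16=144, R2→A 3·20=60, R3→A 2·11=22, R4→A 2·18=36, R5→D 3·23=69, R6→D 2·23=46, R7→E 8·21=168, R8→C 5·23=115. Service 660; fixed 1371; total 2031.
No other subset beats 1424.

Open C, D and E; minimum total cost 1424.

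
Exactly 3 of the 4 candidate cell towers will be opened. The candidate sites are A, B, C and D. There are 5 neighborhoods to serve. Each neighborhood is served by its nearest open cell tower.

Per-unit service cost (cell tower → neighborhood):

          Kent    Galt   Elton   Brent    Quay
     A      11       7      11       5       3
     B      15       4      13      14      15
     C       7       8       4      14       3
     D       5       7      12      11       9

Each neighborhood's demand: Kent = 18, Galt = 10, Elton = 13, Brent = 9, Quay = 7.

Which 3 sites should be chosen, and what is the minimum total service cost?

With exactly 3 open, each neighborhood uses its cheapest among the chosen.
{A, C, D}: Kent→D 5·18=90, Galt→A 7·10=70, Elton→C 4·13=52, Brent→A 5·9=45, Quay→A 3·7=21. Service cost 278.
{A, B, C}: service cost 284
{B, C, D}: service cost 302
Among all 4 size-3 choices, {A, C, D} is lowest.

Choose A, C and D; total service cost 278.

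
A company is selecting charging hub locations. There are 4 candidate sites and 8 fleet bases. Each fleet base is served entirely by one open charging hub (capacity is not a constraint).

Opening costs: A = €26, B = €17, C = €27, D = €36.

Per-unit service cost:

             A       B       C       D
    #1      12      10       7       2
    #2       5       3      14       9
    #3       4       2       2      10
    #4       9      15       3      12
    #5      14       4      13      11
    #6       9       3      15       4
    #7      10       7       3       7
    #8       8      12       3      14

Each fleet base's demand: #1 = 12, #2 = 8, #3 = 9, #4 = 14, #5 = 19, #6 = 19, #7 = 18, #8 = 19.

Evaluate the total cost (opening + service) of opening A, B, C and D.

Each fleet base is assigned to its cheapest site among the open ones.
{A, B, C, D}: #1→D 2·12=24, #2→B 3·8=24, #3→B 2·9=18, #4→C 3·14=42, #5→B 4·19=76, #6→B 3·19=57, #7→C 3·18=54, #8→C 3·19=57. Service 352; fixed 106; total 458.

Total cost: 458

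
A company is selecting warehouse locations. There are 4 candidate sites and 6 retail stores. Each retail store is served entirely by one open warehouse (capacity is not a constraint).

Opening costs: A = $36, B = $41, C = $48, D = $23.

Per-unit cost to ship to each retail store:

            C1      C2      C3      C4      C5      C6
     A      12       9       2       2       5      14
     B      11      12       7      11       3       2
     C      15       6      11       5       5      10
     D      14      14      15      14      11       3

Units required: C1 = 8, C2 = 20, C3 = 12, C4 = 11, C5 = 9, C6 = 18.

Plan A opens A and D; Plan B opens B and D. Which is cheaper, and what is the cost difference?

Plan A: {A, D}: C1→A 12·8=96, C2→A 9·20=180, C3→A 2·12=24, C4→A 2·11=22, C5→A 5·9=45, C6→D 3·18=54. Service 421; fixed 59; total 480.
Plan B: {B, D}: C1→B 11·8=88, C2→B 12·20=240, C3→B 7·12=84, C4→B 11·11=121, C5→B 3·9=27, C6→B 2·18=36. Service 596; fixed 64; total 660.
Difference: |480 − 660| = 180.

Plan A is cheaper by 180.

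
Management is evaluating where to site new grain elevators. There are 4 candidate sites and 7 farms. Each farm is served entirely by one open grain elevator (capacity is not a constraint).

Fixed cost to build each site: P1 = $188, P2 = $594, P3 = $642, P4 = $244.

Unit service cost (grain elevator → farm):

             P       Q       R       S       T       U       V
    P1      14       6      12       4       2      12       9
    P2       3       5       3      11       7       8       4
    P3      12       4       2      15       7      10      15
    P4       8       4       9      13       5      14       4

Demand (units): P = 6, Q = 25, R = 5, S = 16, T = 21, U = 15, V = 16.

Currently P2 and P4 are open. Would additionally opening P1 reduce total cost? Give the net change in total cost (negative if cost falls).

No — net change +13 (cost rises by 13).

Current service cost with {P2, P4}: 598.
Adding P1: each farm re-picks its cheapest; new service cost 423, saving 175.
Extra fixed cost: 188. Net change = 188 − 175 = 13.
(Totals: 1436 → 1449.)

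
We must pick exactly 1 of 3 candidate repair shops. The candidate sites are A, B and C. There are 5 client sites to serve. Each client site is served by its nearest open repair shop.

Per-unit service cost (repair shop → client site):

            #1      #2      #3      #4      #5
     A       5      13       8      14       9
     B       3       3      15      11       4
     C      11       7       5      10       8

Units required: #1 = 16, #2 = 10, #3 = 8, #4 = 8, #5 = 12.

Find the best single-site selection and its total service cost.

Choose B only; total service cost 334.

With exactly 1 open, each client site uses its cheapest among the chosen.
{B}: #1→B 3·16=48, #2→B 3·10=30, #3→B 15·8=120, #4→B 11·8=88, #5→B 4·12=48. Service cost 334.
{C}: service cost 462
{A}: service cost 494
Among all 3 size-1 choices, {B} is lowest.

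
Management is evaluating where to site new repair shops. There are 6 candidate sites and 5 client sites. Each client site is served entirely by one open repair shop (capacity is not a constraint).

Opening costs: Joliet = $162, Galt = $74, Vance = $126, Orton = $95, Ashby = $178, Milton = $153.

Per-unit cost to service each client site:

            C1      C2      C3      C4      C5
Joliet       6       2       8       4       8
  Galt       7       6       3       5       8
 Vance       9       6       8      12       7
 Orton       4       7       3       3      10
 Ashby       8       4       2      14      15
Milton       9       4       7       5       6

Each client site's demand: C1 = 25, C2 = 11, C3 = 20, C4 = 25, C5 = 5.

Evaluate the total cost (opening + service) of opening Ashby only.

Total cost: 887

Each client site is assigned to its cheapest site among the open ones.
{Ashby}: C1→Ashby 8·25=200, C2→Ashby 4·11=44, C3→Ashby 2·20=40, C4→Ashby 14·25=350, C5→Ashby 15·5=75. Service 709; fixed 178; total 887.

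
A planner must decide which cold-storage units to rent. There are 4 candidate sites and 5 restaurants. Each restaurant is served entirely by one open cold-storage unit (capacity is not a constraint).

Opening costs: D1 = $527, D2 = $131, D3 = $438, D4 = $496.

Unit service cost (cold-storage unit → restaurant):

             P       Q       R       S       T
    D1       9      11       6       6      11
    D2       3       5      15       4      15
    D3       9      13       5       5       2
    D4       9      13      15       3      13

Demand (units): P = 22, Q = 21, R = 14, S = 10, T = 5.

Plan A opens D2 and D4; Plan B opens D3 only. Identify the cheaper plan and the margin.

Plan B is cheaper by 64.

Plan A: {D2, D4}: P→D2 3·22=66, Q→D2 5·21=105, R→D2 15·14=210, S→D4 3·10=30, T→D4 13·5=65. Service 476; fixed 627; total 1103.
Plan B: {D3}: P→D3 9·22=198, Q→D3 13·21=273, R→D3 5·14=70, S→D3 5·10=50, T→D3 2·5=10. Service 601; fixed 438; total 1039.
Difference: |1103 − 1039| = 64.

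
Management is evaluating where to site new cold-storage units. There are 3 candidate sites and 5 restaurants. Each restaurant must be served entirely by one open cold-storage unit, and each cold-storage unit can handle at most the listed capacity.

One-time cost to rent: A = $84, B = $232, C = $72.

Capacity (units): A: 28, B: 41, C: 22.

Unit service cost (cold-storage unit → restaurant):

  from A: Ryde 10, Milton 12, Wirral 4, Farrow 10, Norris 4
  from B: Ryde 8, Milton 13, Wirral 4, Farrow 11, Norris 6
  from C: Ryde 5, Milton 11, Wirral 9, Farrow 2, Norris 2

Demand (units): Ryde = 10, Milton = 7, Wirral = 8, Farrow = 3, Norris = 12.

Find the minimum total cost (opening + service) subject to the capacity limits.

Open {A, C}: Ryde→C 5·10=50, Milton→C 11·7=77, Wirral→A 4·8=32, Farrow→C 2·3=6, Norris→A 4·12=48.
Loads: A carries 20/28, C carries 20/22. Service 213; fixed 156; total 369.
Next best feasible plan costs 376.

Minimum total cost: 369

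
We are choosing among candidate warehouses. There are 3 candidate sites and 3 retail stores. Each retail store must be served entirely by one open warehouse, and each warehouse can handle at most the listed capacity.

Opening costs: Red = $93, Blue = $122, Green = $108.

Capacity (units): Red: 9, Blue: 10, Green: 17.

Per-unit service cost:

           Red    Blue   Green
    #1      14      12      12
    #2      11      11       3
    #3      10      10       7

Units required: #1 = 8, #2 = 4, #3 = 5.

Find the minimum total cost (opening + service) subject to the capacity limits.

Minimum total cost: 251

Open {Green}: #1→Green 12·8=96, #2→Green 3·4=12, #3→Green 7·5=35.
Loads: Green carries 17/17. Service 143; fixed 108; total 251.
Next best feasible plan costs 344.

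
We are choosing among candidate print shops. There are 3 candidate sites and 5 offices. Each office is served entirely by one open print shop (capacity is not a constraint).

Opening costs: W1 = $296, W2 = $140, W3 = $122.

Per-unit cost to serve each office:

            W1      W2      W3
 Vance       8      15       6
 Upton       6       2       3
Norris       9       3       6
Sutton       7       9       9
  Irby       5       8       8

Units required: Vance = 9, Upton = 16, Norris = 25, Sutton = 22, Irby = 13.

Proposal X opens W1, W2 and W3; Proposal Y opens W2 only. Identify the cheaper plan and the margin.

Proposal X: {W1, W2, W3}: Vance→W3 6·9=54, Upton→W2 2·16=32, Norris→W2 3·25=75, Sutton→W1 7·22=154, Irby→W1 5·13=65. Service 380; fixed 558; total 938.
Proposal Y: {W2}: Vance→W2 15·9=135, Upton→W2 2·16=32, Norris→W2 3·25=75, Sutton→W2 9·22=198, Irby→W2 8·13=104. Service 544; fixed 140; total 684.
Difference: |938 − 684| = 254.

Proposal Y is cheaper by 254.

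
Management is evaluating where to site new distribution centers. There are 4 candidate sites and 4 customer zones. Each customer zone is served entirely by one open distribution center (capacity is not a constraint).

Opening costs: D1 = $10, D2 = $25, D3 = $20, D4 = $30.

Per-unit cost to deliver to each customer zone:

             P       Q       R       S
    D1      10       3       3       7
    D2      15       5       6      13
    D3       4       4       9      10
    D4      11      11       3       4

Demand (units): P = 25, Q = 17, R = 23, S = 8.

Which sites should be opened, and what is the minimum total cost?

Open D1 and D3; minimum total cost 306.

For any fixed open set, each customer zone goes to its cheapest open site; total = fixed + service.
{D1, D3}: P→D3 4·25=100, Q→D1 3·17=51, R→D1 3·23=69, S→D1 7·8=56. Service 276; fixed 30; total 306.
{D1, D3, D4}: service 252 + fixed 60 = 312
{D3, D4}: P→D3 4·25=100, Q→D3 4·17=68, R→D4 3·23=69, S→D4 4·8=32. Service 269; fixed 50; total 319.
{D1, D2, D3, D4}: service 252 + fixed 85 = 337
(All 15 nonempty subsets were checked; D1 and D3 is lowest.)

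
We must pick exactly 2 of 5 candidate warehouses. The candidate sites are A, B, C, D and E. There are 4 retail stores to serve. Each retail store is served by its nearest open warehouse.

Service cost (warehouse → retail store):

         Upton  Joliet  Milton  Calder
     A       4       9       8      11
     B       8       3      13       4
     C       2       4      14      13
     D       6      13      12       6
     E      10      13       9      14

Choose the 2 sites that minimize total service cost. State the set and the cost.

Choose A and B; total service cost 19.

With exactly 2 open, each retail store uses its cheapest among the chosen.
{A, B}: Upton→A 4, Joliet→B 3, Milton→A 8, Calder→B 4. Service cost 19.
{B, C}: service cost 22
{B, E}: service cost 24
Among all 10 size-2 choices, {A, B} is lowest.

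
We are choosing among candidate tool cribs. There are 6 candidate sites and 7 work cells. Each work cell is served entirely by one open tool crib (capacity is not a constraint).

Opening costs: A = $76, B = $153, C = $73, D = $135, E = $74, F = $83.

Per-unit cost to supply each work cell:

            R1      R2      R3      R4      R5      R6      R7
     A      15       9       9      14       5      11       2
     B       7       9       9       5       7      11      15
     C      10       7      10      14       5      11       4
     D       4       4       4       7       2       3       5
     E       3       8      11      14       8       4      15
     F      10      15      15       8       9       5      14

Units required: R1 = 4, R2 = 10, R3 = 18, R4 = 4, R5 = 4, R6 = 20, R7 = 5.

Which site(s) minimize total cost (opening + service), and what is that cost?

Open D only; minimum total cost 384.

For any fixed open set, each work cell goes to its cheapest open site; total = fixed + service.
{D}: R1→D 4·4=16, R2→D 4·10=40, R3→D 4·18=72, R4→D 7·4=28, R5→D 2·4=8, R6→D 3·20=60, R7→D 5·5=25. Service 249; fixed 135; total 384.
{A, D}: R1→D 4·4=16, R2→D 4·10=40, R3→D 4·18=72, R4→D 7·4=28, R5→D 2·4=8, R6→D 3·20=60, R7→A 2·5=10. Service 234; fixed 211; total 445.
{C, D}: R1→D 4·4=16, R2→D 4·10=40, R3→D 4·18=72, R4→D 7·4=28, R5→D 2·4=8, R6→D 3·20=60, R7→C 4·5=20. Service 244; fixed 208; total 452.
{A, B, C, D, E, F}: R1→E 3·4=12, R2→D 4·10=40, R3→D 4·18=72, R4→B 5·4=20, R5→D 2·4=8, R6→D 3·20=60, R7→A 2·5=10. Service 222; fixed 594; total 816.
No other subset beats 384.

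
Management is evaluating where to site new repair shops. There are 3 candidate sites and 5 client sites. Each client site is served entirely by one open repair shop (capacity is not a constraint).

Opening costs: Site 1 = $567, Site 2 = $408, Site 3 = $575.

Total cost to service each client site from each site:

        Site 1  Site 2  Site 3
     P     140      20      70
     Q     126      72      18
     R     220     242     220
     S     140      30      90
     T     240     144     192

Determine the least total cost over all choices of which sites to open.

Minimum total cost: 916

For any fixed open set, each client site goes to its cheapest open site; total = fixed + service.
{Site 2}: P→Site 2 20, Q→Site 2 72, R→Site 2 242, S→Site 2 30, T→Site 2 144. Service 508; fixed 408; total 916.
{Site 3}: P→Site 3 70, Q→Site 3 18, R→Site 3 220, S→Site 3 90, T→Site 3 192. Service 590; fixed 575; total 1165.
{Site 2, Site 3}: P→Site 2 20, Q→Site 3 18, R→Site 3 220, S→Site 2 30, T→Site 2 144. Service 432; fixed 983; total 1415.
{Site 1, Site 2, Site 3}: service 432 + fixed 1550 = 1982
(All 7 nonempty subsets were checked; Site 2 only is lowest.)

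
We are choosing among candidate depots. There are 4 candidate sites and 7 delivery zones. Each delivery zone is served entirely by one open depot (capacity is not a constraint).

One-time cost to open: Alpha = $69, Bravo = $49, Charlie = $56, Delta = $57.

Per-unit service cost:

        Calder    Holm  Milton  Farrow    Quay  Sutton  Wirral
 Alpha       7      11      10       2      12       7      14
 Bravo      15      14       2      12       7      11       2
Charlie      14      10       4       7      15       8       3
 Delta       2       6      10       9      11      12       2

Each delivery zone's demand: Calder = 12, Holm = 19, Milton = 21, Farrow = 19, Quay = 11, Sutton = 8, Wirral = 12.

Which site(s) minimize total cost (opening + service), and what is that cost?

Open Alpha, Bravo and Delta; minimum total cost 550.

For any fixed open set, each delivery zone goes to its cheapest open site; total = fixed + service.
{Alpha, Bravo, Delta}: Calder→Delta 2·12=24, Holm→Delta 6·19=114, Milton→Bravo 2·21=42, Farrow→Alpha 2·19=38, Quay→Bravo 7·11=77, Sutton→Alpha 7·8=56, Wirral→Bravo 2·12=24. Service 375; fixed 175; total 550.
{Alpha, Bravo, Charlie, Delta}: service 375 + fixed 231 = 606
{Bravo, Charlie, Delta}: Calder→Delta 2·12=24, Holm→Delta 6·19=114, Milton→Bravo 2·21=42, Farrow→Charlie 7·19=133, Quay→Bravo 7·11=77, Sutton→Charlie 8·8=64, Wirral→Bravo 2·12=24. Service 478; fixed 162; total 640.
{Bravo}: Calder→Bravo 15·12=180, Holm→Bravo 14·19=266, Milton→Bravo 2·21=42, Farrow→Bravo 12·19=228, Quay→Bravo 7·11=77, Sutton→Bravo 11·8=88, Wirral→Bravo 2·12=24. Service 905; fixed 49; total 954.
(All 15 nonempty subsets were checked; Alpha, Bravo and Delta is lowest.)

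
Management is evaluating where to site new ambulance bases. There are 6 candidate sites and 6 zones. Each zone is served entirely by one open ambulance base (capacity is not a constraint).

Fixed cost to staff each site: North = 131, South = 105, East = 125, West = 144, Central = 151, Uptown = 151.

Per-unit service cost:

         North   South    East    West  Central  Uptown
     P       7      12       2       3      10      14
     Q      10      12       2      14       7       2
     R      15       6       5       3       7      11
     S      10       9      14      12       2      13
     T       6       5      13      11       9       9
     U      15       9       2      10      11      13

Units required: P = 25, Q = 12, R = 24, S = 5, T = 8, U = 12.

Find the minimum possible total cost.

Minimum total cost: 517

For any fixed open set, each zone goes to its cheapest open site; total = fixed + service.
{East}: P→East 2·25=50, Q→East 2·12=24, R→East 5·24=120, S→East 14·5=70, T→East 13·8=104, U→East 2·12=24. Service 392; fixed 125; total 517.
{South, East}: service 303 + fixed 230 = 533
{North, East}: service 316 + fixed 256 = 572
{North, South, East, West, Central, Uptown}: service 220 + fixed 807 = 1027
No other subset beats 517.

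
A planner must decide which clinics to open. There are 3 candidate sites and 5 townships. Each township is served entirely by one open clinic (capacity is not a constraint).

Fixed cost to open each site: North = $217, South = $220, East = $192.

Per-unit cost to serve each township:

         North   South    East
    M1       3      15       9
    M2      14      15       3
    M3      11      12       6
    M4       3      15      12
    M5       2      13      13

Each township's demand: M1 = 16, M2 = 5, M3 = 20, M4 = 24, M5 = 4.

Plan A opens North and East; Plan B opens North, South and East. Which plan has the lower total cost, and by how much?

Plan A: {North, East}: M1→North 3·16=48, M2→East 3·5=15, M3→East 6·20=120, M4→North 3·24=72, M5→North 2·4=8. Service 263; fixed 409; total 672.
Plan B: {North, South, East}: M1→North 3·16=48, M2→East 3·5=15, M3→East 6·20=120, M4→North 3·24=72, M5→North 2·4=8. Service 263; fixed 629; total 892.
Difference: |672 − 892| = 220.

Plan A is cheaper by 220.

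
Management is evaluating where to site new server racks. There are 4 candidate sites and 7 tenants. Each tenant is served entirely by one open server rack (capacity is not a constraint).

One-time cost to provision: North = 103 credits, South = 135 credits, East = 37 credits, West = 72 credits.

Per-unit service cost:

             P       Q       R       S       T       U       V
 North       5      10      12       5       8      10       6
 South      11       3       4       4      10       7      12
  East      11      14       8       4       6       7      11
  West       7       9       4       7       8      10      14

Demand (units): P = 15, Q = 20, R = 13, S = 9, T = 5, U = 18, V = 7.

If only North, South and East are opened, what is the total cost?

Each tenant is assigned to its cheapest site among the open ones.
{North, South, East}: P→North 5·15=75, Q→South 3·20=60, R→South 4·13=52, S→South 4·9=36, T→East 6·5=30, U→South 7·18=126, V→North 6·7=42. Service 421; fixed 275; total 696.

Total cost: 696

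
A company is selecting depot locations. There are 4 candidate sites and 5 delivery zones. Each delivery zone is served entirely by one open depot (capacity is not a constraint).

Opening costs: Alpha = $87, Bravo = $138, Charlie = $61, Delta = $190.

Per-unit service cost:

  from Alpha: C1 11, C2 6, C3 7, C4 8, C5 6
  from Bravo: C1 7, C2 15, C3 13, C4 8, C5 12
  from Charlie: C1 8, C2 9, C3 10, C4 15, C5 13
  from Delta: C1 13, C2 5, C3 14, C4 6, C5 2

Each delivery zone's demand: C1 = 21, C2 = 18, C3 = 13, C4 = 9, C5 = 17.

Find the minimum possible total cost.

For any fixed open set, each delivery zone goes to its cheapest open site; total = fixed + service.
{Alpha, Charlie}: C1→Charlie 8·21=168, C2→Alpha 6·18=108, C3→Alpha 7·13=91, C4→Alpha 8·9=72, C5→Alpha 6·17=102. Service 541; fixed 148; total 689.
{Alpha}: service 604 + fixed 87 = 691
{Charlie, Delta}: C1→Charlie 8·21=168, C2→Delta 5·18=90, C3→Charlie 10·13=130, C4→Delta 6·9=54, C5→Delta 2·17=34. Service 476; fixed 251; total 727.
{Alpha, Bravo, Charlie, Delta}: C1→Bravo 7·21=147, C2→Delta 5·18=90, C3→Alpha 7·13=91, C4→Delta 6·9=54, C5→Delta 2·17=34. Service 416; fixed 476; total 892.
No other subset beats 689.

Minimum total cost: 689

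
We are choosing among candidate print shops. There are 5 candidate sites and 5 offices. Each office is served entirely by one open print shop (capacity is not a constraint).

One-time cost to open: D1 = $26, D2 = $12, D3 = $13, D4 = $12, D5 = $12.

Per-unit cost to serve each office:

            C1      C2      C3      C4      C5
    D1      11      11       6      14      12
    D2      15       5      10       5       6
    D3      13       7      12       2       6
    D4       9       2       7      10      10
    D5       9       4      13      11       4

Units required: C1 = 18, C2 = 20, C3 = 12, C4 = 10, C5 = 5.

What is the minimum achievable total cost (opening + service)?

Minimum total cost: 361

For any fixed open set, each office goes to its cheapest open site; total = fixed + service.
{D3, D4}: C1→D4 9·18=162, C2→D4 2·20=40, C3→D4 7·12=84, C4→D3 2·10=20, C5→D3 6·5=30. Service 336; fixed 25; total 361.
{D3, D4, D5}: C1→D4 9·18=162, C2→D4 2·20=40, C3→D4 7·12=84, C4→D3 2·10=20, C5→D5 4·5=20. Service 326; fixed 37; total 363.
{D2, D3, D4}: C1→D4 9·18=162, C2→D4 2·20=40, C3→D4 7·12=84, C4→D3 2·10=20, C5→D2 6·5=30. Service 336; fixed 37; total 373.
{D1, D2, D3, D4, D5}: service 314 + fixed 75 = 389
No other subset beats 361.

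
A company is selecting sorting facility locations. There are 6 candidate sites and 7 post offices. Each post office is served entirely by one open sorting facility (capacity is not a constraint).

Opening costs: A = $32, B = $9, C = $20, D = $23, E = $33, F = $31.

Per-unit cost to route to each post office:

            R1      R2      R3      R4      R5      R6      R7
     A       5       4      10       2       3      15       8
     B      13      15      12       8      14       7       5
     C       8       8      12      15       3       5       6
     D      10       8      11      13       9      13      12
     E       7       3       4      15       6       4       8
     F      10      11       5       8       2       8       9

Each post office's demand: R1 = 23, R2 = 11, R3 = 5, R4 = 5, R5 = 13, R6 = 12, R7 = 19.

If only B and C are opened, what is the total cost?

Total cost: 595

Each post office is assigned to its cheapest site among the open ones.
{B, C}: R1→C 8·23=184, R2→C 8·11=88, R3→B 12·5=60, R4→B 8·5=40, R5→C 3·13=39, R6→C 5·12=60, R7→B 5·19=95. Service 566; fixed 29; total 595.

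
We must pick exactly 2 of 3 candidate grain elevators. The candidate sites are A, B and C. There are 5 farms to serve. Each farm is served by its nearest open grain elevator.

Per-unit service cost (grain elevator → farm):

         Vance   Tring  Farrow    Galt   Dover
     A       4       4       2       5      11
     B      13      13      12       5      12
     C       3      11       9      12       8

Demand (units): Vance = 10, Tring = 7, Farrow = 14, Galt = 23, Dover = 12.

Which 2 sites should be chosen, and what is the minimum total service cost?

With exactly 2 open, each farm uses its cheapest among the chosen.
{A, C}: Vance→C 3·10=30, Tring→A 4·7=28, Farrow→A 2·14=28, Galt→A 5·23=115, Dover→C 8·12=96. Service cost 297.
{A, B}: service cost 343
{B, C}: service cost 444
Among all 3 size-2 choices, {A, C} is lowest.

Choose A and C; total service cost 297.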